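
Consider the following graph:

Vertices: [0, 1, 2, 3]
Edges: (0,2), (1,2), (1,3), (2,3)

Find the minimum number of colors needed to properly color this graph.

The graph has a maximum clique of size 3 (lower bound on chromatic number).
A valid 3-coloring: {0: 1, 1: 1, 2: 0, 3: 2}.
Chromatic number = 3.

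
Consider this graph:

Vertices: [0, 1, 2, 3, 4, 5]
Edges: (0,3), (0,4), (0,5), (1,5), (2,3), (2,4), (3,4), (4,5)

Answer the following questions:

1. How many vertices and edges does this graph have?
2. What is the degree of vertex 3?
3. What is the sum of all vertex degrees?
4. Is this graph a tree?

Count: 6 vertices, 8 edges.
Vertex 3 has neighbors [0, 2, 4], degree = 3.
Handshaking lemma: 2 * 8 = 16.
A tree on 6 vertices has 5 edges. This graph has 8 edges (3 extra). Not a tree.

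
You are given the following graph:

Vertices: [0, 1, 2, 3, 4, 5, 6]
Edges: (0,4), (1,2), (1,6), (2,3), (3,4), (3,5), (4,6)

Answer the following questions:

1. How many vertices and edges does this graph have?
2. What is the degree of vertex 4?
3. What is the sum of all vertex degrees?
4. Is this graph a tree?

Count: 7 vertices, 7 edges.
Vertex 4 has neighbors [0, 3, 6], degree = 3.
Handshaking lemma: 2 * 7 = 14.
A tree on 7 vertices has 6 edges. This graph has 7 edges (1 extra). Not a tree.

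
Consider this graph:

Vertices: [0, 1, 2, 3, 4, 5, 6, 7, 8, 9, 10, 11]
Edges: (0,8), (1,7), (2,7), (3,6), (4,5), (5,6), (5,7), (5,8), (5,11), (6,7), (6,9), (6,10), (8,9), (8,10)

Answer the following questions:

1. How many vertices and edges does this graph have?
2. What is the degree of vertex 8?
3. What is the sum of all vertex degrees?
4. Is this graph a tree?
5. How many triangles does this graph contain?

Count: 12 vertices, 14 edges.
Vertex 8 has neighbors [0, 5, 9, 10], degree = 4.
Handshaking lemma: 2 * 14 = 28.
A tree on 12 vertices has 11 edges. This graph has 14 edges (3 extra). Not a tree.
Number of triangles = 1.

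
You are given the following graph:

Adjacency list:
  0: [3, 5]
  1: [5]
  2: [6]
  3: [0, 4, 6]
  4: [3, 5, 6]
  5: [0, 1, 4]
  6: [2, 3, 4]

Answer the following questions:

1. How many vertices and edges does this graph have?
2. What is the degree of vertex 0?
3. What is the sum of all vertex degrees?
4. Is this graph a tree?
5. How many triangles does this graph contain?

Count: 7 vertices, 8 edges.
Vertex 0 has neighbors [3, 5], degree = 2.
Handshaking lemma: 2 * 8 = 16.
A tree on 7 vertices has 6 edges. This graph has 8 edges (2 extra). Not a tree.
Number of triangles = 1.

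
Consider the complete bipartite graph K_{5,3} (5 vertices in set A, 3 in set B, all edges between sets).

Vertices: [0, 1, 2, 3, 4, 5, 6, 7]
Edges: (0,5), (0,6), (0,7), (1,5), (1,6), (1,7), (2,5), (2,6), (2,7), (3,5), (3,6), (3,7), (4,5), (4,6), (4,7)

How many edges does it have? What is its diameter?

K_{5,3} has 5 * 3 = 15 edges.
Any vertex reaches any opposite-side vertex in 1 step; same-side vertices reach in 2 steps via any opposite-side vertex.
Diameter = 2.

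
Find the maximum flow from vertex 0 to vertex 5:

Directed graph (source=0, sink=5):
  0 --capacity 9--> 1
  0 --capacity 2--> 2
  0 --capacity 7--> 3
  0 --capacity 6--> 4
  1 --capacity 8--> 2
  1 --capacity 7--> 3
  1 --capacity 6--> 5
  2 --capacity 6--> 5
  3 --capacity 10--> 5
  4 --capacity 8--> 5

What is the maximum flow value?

Computing max flow:
  Flow on (0->1): 9/9
  Flow on (0->2): 2/2
  Flow on (0->3): 7/7
  Flow on (0->4): 6/6
  Flow on (1->2): 3/8
  Flow on (1->5): 6/6
  Flow on (2->5): 5/6
  Flow on (3->5): 7/10
  Flow on (4->5): 6/8
Maximum flow = 24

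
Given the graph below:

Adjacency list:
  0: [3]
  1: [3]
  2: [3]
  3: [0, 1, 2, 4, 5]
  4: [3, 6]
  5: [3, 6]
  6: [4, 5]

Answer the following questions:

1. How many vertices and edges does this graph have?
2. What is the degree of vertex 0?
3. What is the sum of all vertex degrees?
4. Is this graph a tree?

Count: 7 vertices, 7 edges.
Vertex 0 has neighbors [3], degree = 1.
Handshaking lemma: 2 * 7 = 14.
A tree on 7 vertices has 6 edges. This graph has 7 edges (1 extra). Not a tree.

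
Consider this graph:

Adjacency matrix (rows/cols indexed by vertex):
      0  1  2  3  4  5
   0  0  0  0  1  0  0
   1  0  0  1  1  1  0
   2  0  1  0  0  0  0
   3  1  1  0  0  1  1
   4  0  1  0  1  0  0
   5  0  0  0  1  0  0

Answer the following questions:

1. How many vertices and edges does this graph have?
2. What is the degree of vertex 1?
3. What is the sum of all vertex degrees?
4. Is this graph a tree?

Count: 6 vertices, 6 edges.
Vertex 1 has neighbors [2, 3, 4], degree = 3.
Handshaking lemma: 2 * 6 = 12.
A tree on 6 vertices has 5 edges. This graph has 6 edges (1 extra). Not a tree.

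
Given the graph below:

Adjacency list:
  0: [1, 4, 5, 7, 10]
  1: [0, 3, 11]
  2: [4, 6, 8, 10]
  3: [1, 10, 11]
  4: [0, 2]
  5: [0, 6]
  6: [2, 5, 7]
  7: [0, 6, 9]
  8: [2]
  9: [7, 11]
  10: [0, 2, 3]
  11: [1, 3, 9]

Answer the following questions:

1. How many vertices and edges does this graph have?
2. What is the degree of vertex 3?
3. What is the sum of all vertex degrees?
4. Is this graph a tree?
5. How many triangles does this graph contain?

Count: 12 vertices, 17 edges.
Vertex 3 has neighbors [1, 10, 11], degree = 3.
Handshaking lemma: 2 * 17 = 34.
A tree on 12 vertices has 11 edges. This graph has 17 edges (6 extra). Not a tree.
Number of triangles = 1.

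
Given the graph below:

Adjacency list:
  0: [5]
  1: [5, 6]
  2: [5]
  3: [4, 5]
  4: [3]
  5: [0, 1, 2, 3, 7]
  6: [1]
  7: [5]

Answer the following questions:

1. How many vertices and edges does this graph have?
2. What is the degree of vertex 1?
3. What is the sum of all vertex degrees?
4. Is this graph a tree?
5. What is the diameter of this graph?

Count: 8 vertices, 7 edges.
Vertex 1 has neighbors [5, 6], degree = 2.
Handshaking lemma: 2 * 7 = 14.
A graph is a tree iff it is connected and has exactly n-1 edges. This graph is connected (all 8 vertices in one component) and has 8-1 = 7 edges. It is a tree.
Diameter (longest shortest path) = 4.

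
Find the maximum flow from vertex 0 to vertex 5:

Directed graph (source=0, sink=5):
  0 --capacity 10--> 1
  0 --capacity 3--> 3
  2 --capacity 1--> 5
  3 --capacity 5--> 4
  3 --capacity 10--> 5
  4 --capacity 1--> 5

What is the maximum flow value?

Computing max flow:
  Flow on (0->3): 3/3
  Flow on (3->5): 3/10
Maximum flow = 3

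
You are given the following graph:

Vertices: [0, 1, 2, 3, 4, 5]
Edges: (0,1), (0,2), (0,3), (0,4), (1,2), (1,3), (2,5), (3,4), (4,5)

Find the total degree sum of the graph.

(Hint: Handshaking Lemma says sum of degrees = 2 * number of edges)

Count edges: 9 edges.
By Handshaking Lemma: sum of degrees = 2 * 9 = 18.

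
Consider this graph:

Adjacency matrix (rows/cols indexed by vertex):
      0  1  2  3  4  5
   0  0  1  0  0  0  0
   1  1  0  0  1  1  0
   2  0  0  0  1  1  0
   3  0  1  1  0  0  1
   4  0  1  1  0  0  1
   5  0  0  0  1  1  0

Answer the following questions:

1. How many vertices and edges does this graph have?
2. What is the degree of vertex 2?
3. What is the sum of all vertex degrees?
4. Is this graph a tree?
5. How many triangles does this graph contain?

Count: 6 vertices, 7 edges.
Vertex 2 has neighbors [3, 4], degree = 2.
Handshaking lemma: 2 * 7 = 14.
A tree on 6 vertices has 5 edges. This graph has 7 edges (2 extra). Not a tree.
Number of triangles = 0.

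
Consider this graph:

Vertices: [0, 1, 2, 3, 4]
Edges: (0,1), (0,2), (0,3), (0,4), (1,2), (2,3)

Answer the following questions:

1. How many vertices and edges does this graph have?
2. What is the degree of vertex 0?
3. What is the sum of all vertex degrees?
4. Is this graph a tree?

Count: 5 vertices, 6 edges.
Vertex 0 has neighbors [1, 2, 3, 4], degree = 4.
Handshaking lemma: 2 * 6 = 12.
A tree on 5 vertices has 4 edges. This graph has 6 edges (2 extra). Not a tree.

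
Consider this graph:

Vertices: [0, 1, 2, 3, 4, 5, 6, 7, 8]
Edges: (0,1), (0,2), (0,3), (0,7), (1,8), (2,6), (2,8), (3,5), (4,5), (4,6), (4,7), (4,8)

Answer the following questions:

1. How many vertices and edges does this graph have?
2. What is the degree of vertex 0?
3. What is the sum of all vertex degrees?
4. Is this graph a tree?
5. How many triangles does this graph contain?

Count: 9 vertices, 12 edges.
Vertex 0 has neighbors [1, 2, 3, 7], degree = 4.
Handshaking lemma: 2 * 12 = 24.
A tree on 9 vertices has 8 edges. This graph has 12 edges (4 extra). Not a tree.
Number of triangles = 0.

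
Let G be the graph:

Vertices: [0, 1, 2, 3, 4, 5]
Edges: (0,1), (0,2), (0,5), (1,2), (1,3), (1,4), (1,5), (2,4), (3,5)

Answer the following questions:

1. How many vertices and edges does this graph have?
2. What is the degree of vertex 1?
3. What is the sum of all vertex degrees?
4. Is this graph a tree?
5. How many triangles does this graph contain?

Count: 6 vertices, 9 edges.
Vertex 1 has neighbors [0, 2, 3, 4, 5], degree = 5.
Handshaking lemma: 2 * 9 = 18.
A tree on 6 vertices has 5 edges. This graph has 9 edges (4 extra). Not a tree.
Number of triangles = 4.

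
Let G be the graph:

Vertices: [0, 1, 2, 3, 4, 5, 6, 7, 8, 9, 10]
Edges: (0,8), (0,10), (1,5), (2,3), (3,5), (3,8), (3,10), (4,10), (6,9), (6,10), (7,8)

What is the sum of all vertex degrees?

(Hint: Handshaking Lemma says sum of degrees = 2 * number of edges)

Count edges: 11 edges.
By Handshaking Lemma: sum of degrees = 2 * 11 = 22.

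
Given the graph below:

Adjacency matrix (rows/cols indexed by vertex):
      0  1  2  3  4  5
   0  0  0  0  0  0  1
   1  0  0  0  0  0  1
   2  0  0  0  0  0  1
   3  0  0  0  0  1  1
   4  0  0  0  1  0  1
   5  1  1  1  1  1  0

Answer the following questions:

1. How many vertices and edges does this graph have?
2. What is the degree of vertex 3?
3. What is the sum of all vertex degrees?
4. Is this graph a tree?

Count: 6 vertices, 6 edges.
Vertex 3 has neighbors [4, 5], degree = 2.
Handshaking lemma: 2 * 6 = 12.
A tree on 6 vertices has 5 edges. This graph has 6 edges (1 extra). Not a tree.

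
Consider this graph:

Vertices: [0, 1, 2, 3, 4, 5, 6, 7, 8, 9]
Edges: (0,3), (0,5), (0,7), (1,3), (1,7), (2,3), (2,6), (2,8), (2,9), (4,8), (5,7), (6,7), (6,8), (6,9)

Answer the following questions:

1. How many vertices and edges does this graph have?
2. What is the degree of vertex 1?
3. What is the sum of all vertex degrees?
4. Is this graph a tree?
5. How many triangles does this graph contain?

Count: 10 vertices, 14 edges.
Vertex 1 has neighbors [3, 7], degree = 2.
Handshaking lemma: 2 * 14 = 28.
A tree on 10 vertices has 9 edges. This graph has 14 edges (5 extra). Not a tree.
Number of triangles = 3.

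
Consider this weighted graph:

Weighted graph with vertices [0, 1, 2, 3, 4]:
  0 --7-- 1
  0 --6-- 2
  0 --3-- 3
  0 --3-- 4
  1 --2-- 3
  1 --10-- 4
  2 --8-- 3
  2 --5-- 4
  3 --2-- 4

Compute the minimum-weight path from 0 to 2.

Using Dijkstra's algorithm from vertex 0:
Shortest path: 0 -> 2
Total weight: 6 = 6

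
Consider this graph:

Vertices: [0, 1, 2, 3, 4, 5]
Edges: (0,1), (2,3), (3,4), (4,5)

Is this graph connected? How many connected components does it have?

Checking connectivity: the graph has 2 connected component(s).
Components: [[0, 1], [2, 3, 4, 5]]. The graph is NOT connected.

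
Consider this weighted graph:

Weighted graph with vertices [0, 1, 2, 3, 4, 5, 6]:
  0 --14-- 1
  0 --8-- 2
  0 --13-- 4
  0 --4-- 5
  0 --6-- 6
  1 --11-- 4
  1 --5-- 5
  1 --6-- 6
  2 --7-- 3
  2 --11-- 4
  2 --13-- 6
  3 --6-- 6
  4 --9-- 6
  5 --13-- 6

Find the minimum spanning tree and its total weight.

Applying Kruskal's algorithm (sort edges by weight, add if no cycle):
  Add (0,5) w=4
  Add (1,5) w=5
  Add (0,6) w=6
  Skip (1,6) w=6 (creates cycle)
  Add (3,6) w=6
  Add (2,3) w=7
  Skip (0,2) w=8 (creates cycle)
  Add (4,6) w=9
  Skip (1,4) w=11 (creates cycle)
  Skip (2,4) w=11 (creates cycle)
  Skip (0,4) w=13 (creates cycle)
  Skip (2,6) w=13 (creates cycle)
  Skip (5,6) w=13 (creates cycle)
  Skip (0,1) w=14 (creates cycle)
MST weight = 37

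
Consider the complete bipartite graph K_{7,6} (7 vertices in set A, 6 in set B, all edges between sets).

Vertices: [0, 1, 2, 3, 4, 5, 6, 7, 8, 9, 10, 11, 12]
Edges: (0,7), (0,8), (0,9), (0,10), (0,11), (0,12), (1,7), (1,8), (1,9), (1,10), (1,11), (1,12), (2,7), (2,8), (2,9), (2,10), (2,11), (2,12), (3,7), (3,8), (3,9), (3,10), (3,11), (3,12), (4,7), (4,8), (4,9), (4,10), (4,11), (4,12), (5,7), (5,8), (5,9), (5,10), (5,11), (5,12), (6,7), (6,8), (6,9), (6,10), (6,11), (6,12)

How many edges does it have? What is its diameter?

K_{7,6} has 7 * 6 = 42 edges.
Any vertex reaches any opposite-side vertex in 1 step; same-side vertices reach in 2 steps via any opposite-side vertex.
Diameter = 2.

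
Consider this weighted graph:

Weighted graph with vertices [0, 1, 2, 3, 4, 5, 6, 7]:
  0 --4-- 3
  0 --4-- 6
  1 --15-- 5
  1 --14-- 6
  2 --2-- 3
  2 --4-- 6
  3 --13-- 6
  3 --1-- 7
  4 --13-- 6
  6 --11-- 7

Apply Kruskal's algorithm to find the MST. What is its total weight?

Applying Kruskal's algorithm (sort edges by weight, add if no cycle):
  Add (3,7) w=1
  Add (2,3) w=2
  Add (0,6) w=4
  Add (0,3) w=4
  Skip (2,6) w=4 (creates cycle)
  Skip (6,7) w=11 (creates cycle)
  Skip (3,6) w=13 (creates cycle)
  Add (4,6) w=13
  Add (1,6) w=14
  Add (1,5) w=15
MST weight = 53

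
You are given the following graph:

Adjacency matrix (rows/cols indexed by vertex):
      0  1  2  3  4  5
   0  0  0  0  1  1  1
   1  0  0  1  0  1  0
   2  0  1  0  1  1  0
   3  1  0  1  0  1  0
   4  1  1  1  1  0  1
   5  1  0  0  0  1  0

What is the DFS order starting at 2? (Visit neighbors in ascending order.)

DFS from vertex 2 (neighbors processed in ascending order):
Visit order: 2, 1, 4, 0, 3, 5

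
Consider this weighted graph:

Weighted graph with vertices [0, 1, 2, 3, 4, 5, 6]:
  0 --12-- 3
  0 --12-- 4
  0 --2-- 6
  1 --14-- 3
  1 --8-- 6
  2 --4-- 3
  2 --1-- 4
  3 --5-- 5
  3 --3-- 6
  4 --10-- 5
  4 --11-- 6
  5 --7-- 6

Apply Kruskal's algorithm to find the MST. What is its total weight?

Applying Kruskal's algorithm (sort edges by weight, add if no cycle):
  Add (2,4) w=1
  Add (0,6) w=2
  Add (3,6) w=3
  Add (2,3) w=4
  Add (3,5) w=5
  Skip (5,6) w=7 (creates cycle)
  Add (1,6) w=8
  Skip (4,5) w=10 (creates cycle)
  Skip (4,6) w=11 (creates cycle)
  Skip (0,4) w=12 (creates cycle)
  Skip (0,3) w=12 (creates cycle)
  Skip (1,3) w=14 (creates cycle)
MST weight = 23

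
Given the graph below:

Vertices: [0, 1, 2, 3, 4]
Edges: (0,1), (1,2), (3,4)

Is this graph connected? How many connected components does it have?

Checking connectivity: the graph has 2 connected component(s).
Components: [[0, 1, 2], [3, 4]]. The graph is NOT connected.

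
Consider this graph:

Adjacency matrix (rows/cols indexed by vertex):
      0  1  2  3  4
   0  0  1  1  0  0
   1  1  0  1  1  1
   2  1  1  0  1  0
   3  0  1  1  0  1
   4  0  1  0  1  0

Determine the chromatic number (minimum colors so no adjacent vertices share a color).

The graph has a maximum clique of size 3 (lower bound on chromatic number).
A valid 3-coloring: {0: 2, 1: 0, 2: 1, 3: 2, 4: 1}.
Chromatic number = 3.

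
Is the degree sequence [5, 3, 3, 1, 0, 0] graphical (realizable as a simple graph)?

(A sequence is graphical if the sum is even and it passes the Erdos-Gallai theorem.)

Sum of degrees = 12. Sum is even but fails Erdos-Gallai. The sequence is NOT graphical.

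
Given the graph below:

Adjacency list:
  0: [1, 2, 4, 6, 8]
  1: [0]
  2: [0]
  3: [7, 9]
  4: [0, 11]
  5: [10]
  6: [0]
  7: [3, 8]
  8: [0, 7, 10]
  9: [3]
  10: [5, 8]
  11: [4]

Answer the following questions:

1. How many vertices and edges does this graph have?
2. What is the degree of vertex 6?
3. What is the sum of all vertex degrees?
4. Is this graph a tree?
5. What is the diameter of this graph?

Count: 12 vertices, 11 edges.
Vertex 6 has neighbors [0], degree = 1.
Handshaking lemma: 2 * 11 = 22.
A graph is a tree iff it is connected and has exactly n-1 edges. This graph is connected (all 12 vertices in one component) and has 12-1 = 11 edges. It is a tree.
Diameter (longest shortest path) = 6.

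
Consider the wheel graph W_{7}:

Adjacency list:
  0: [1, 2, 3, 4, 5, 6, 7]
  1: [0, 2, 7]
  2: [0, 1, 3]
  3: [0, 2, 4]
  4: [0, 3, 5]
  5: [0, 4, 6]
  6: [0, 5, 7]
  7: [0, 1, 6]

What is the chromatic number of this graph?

W_{7} = C_{7} plus a hub adjacent to every cycle vertex.
The outer cycle needs 3 colors (odd cycle); the hub is adjacent to all of them so needs a fresh color.
Chromatic number = 3 + 1 = 4.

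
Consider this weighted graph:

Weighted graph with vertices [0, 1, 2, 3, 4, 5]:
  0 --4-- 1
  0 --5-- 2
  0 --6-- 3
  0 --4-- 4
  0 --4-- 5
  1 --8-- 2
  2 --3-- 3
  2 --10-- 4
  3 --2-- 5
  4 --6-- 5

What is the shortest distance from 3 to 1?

Using Dijkstra's algorithm from vertex 3:
Shortest path: 3 -> 0 -> 1
Total weight: 6 + 4 = 10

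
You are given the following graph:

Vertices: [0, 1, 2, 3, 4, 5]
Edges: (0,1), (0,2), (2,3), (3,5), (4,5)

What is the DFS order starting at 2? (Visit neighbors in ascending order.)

DFS from vertex 2 (neighbors processed in ascending order):
Visit order: 2, 0, 1, 3, 5, 4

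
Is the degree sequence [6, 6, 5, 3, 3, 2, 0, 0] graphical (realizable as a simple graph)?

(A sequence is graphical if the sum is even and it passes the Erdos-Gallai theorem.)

Sum of degrees = 25. Sum is odd, so the sequence is NOT graphical.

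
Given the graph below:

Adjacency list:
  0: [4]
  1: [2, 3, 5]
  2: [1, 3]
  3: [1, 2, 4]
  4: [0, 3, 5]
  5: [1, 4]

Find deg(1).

Vertex 1 has neighbors [2, 3, 5], so deg(1) = 3.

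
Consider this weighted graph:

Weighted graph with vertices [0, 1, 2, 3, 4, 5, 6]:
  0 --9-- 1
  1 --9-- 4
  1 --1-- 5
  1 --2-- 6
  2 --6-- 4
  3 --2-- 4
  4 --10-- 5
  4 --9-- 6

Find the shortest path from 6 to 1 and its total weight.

Using Dijkstra's algorithm from vertex 6:
Shortest path: 6 -> 1
Total weight: 2 = 2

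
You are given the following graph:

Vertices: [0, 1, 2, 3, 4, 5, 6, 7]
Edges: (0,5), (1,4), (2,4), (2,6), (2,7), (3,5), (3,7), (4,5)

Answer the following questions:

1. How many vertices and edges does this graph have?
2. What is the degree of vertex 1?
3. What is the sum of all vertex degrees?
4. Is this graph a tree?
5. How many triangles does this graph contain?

Count: 8 vertices, 8 edges.
Vertex 1 has neighbors [4], degree = 1.
Handshaking lemma: 2 * 8 = 16.
A tree on 8 vertices has 7 edges. This graph has 8 edges (1 extra). Not a tree.
Number of triangles = 0.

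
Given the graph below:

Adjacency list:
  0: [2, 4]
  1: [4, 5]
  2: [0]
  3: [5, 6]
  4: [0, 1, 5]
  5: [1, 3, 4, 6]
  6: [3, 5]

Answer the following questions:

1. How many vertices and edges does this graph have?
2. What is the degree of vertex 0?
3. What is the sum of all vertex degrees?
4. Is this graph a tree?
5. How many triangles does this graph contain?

Count: 7 vertices, 8 edges.
Vertex 0 has neighbors [2, 4], degree = 2.
Handshaking lemma: 2 * 8 = 16.
A tree on 7 vertices has 6 edges. This graph has 8 edges (2 extra). Not a tree.
Number of triangles = 2.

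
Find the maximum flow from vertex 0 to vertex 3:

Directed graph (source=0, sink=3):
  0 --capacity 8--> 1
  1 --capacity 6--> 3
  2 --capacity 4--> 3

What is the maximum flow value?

Computing max flow:
  Flow on (0->1): 6/8
  Flow on (1->3): 6/6
Maximum flow = 6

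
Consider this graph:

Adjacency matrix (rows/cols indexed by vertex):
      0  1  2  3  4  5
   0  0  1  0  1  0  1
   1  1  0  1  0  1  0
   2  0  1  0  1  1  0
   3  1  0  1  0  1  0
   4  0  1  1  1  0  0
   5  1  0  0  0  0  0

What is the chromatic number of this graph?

The graph has a maximum clique of size 3 (lower bound on chromatic number).
A valid 3-coloring: {0: 0, 1: 1, 2: 0, 3: 1, 4: 2, 5: 1}.
Chromatic number = 3.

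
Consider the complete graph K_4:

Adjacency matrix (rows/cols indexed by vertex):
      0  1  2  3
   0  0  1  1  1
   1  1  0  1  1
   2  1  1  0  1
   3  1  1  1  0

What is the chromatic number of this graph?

In K_4, every vertex is adjacent to every other vertex.
Each vertex needs a unique color.
Chromatic number = 4.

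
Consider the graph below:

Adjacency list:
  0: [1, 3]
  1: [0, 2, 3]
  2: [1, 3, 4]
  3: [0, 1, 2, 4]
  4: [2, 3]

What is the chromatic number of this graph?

The graph has a maximum clique of size 3 (lower bound on chromatic number).
A valid 3-coloring: {0: 2, 1: 1, 2: 2, 3: 0, 4: 1}.
Chromatic number = 3.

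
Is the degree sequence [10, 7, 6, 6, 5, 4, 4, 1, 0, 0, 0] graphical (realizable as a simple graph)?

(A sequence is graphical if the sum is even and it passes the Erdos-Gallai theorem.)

Sum of degrees = 43. Sum is odd, so the sequence is NOT graphical.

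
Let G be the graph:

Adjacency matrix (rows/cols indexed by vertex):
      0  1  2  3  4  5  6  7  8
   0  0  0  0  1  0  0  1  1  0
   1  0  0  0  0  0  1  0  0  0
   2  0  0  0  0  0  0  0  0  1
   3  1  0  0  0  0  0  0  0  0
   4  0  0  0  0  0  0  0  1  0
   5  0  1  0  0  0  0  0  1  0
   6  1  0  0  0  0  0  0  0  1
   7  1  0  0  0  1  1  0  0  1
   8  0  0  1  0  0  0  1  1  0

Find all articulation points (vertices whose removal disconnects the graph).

An articulation point is a vertex whose removal disconnects the graph.
Articulation points: [0, 5, 7, 8]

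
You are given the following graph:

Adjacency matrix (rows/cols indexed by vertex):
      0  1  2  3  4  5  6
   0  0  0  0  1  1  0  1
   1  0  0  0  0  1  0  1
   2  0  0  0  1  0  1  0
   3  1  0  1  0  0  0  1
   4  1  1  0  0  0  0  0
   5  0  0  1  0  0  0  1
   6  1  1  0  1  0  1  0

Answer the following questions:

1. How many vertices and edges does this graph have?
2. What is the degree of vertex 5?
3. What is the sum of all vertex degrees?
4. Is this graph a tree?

Count: 7 vertices, 9 edges.
Vertex 5 has neighbors [2, 6], degree = 2.
Handshaking lemma: 2 * 9 = 18.
A tree on 7 vertices has 6 edges. This graph has 9 edges (3 extra). Not a tree.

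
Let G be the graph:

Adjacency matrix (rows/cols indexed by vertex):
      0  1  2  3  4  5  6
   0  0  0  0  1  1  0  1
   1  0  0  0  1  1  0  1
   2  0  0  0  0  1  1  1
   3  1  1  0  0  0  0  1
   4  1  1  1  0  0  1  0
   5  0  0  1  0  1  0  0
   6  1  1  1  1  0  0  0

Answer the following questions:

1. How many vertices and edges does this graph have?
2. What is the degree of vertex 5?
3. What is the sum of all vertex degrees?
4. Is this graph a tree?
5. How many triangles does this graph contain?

Count: 7 vertices, 11 edges.
Vertex 5 has neighbors [2, 4], degree = 2.
Handshaking lemma: 2 * 11 = 22.
A tree on 7 vertices has 6 edges. This graph has 11 edges (5 extra). Not a tree.
Number of triangles = 3.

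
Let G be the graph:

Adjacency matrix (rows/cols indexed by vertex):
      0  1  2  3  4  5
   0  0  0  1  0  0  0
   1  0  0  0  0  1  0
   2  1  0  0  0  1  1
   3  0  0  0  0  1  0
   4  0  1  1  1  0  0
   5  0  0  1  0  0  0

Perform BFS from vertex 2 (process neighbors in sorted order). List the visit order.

BFS from vertex 2 (neighbors processed in ascending order):
Visit order: 2, 0, 4, 5, 1, 3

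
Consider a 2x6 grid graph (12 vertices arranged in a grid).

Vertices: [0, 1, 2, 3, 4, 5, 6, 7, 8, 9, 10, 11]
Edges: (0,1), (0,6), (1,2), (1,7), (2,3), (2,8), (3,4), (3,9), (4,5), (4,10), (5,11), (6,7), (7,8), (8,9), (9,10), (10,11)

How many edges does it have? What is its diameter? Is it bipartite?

A 2x6 grid has 6 vertical edges and 10 horizontal edges.
Total edges = 6 + 10 = 16.
Diameter = (2-1) + (6-1) = 6 (corner to opposite corner).
Grid graphs are bipartite (checkerboard coloring).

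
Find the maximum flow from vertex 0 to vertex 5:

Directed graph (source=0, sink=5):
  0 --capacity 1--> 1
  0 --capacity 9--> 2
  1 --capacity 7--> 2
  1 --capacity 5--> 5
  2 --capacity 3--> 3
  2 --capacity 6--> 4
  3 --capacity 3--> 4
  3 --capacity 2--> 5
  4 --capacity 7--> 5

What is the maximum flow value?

Computing max flow:
  Flow on (0->1): 1/1
  Flow on (0->2): 9/9
  Flow on (1->5): 1/5
  Flow on (2->3): 3/3
  Flow on (2->4): 6/6
  Flow on (3->4): 1/3
  Flow on (3->5): 2/2
  Flow on (4->5): 7/7
Maximum flow = 10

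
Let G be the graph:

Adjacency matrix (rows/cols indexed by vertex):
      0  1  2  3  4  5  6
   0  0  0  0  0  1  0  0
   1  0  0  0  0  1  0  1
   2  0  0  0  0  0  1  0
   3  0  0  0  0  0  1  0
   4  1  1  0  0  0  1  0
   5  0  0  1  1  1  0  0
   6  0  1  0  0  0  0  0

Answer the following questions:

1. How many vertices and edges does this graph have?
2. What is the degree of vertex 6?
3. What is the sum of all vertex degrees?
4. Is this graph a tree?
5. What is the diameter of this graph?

Count: 7 vertices, 6 edges.
Vertex 6 has neighbors [1], degree = 1.
Handshaking lemma: 2 * 6 = 12.
A graph is a tree iff it is connected and has exactly n-1 edges. This graph is connected (all 7 vertices in one component) and has 7-1 = 6 edges. It is a tree.
Diameter (longest shortest path) = 4.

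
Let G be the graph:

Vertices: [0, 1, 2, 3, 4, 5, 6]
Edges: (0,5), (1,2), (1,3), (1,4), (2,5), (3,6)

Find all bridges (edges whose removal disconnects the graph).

A bridge is an edge whose removal increases the number of connected components.
Bridges found: (0,5), (1,2), (1,3), (1,4), (2,5), (3,6)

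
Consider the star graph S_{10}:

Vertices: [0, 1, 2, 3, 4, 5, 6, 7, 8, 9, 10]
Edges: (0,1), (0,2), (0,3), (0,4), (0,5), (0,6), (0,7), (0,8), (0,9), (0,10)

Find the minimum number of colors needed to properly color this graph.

S_{10} has one hub adjacent to 10 leaves; leaves are pairwise non-adjacent.
Color the hub 0 and every leaf 1.
Chromatic number = 2.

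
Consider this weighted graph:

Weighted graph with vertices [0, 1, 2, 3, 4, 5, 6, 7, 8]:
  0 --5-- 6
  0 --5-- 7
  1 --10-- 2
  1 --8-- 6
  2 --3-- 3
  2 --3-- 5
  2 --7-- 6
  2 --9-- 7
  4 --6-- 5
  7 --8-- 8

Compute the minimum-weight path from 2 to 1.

Using Dijkstra's algorithm from vertex 2:
Shortest path: 2 -> 1
Total weight: 10 = 10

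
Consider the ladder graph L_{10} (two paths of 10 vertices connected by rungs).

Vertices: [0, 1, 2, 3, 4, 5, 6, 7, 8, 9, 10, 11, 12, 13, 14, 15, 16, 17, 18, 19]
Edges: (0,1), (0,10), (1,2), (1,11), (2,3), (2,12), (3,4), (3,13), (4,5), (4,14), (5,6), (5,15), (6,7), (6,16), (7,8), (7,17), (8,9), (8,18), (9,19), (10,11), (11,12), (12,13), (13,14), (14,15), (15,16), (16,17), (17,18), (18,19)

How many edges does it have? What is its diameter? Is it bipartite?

Ladder graph L_{10}: 10 rungs + 2 * (10-1) path edges = 10 + 18 = 28 edges.
Diameter = 10.
Ladder graphs are bipartite (alternating coloring along each path).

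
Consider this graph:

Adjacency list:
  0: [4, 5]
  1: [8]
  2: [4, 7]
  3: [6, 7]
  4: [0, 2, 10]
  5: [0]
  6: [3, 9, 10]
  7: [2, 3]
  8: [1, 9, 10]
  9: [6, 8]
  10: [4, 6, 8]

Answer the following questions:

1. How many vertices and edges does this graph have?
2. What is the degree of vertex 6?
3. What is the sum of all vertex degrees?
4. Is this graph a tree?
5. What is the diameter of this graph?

Count: 11 vertices, 12 edges.
Vertex 6 has neighbors [3, 9, 10], degree = 3.
Handshaking lemma: 2 * 12 = 24.
A tree on 11 vertices has 10 edges. This graph has 12 edges (2 extra). Not a tree.
Diameter (longest shortest path) = 5.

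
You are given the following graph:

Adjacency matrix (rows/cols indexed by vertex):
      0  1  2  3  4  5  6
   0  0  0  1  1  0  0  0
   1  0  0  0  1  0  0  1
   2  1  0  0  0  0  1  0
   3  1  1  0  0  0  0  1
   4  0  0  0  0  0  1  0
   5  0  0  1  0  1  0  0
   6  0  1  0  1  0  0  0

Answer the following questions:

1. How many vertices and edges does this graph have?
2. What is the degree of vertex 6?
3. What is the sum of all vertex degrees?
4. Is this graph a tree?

Count: 7 vertices, 7 edges.
Vertex 6 has neighbors [1, 3], degree = 2.
Handshaking lemma: 2 * 7 = 14.
A tree on 7 vertices has 6 edges. This graph has 7 edges (1 extra). Not a tree.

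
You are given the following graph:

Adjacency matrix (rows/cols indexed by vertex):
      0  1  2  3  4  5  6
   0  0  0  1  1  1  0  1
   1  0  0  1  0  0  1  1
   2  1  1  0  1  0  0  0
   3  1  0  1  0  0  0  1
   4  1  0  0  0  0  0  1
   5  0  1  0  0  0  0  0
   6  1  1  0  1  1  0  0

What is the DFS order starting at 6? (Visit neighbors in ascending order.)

DFS from vertex 6 (neighbors processed in ascending order):
Visit order: 6, 0, 2, 1, 5, 3, 4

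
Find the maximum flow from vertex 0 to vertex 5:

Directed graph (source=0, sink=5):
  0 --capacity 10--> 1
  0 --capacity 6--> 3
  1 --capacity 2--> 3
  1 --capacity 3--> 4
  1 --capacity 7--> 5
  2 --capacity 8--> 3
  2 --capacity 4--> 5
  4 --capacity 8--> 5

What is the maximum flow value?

Computing max flow:
  Flow on (0->1): 10/10
  Flow on (1->4): 3/3
  Flow on (1->5): 7/7
  Flow on (4->5): 3/8
Maximum flow = 10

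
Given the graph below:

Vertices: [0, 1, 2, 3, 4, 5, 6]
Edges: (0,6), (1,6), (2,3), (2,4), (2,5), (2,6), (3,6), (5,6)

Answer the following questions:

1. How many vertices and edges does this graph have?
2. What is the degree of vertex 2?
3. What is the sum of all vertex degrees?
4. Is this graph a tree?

Count: 7 vertices, 8 edges.
Vertex 2 has neighbors [3, 4, 5, 6], degree = 4.
Handshaking lemma: 2 * 8 = 16.
A tree on 7 vertices has 6 edges. This graph has 8 edges (2 extra). Not a tree.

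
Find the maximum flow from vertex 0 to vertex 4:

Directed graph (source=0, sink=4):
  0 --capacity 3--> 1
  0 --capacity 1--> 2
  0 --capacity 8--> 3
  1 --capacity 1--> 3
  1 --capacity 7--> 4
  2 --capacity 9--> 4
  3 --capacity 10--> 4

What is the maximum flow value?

Computing max flow:
  Flow on (0->1): 3/3
  Flow on (0->2): 1/1
  Flow on (0->3): 8/8
  Flow on (1->4): 3/7
  Flow on (2->4): 1/9
  Flow on (3->4): 8/10
Maximum flow = 12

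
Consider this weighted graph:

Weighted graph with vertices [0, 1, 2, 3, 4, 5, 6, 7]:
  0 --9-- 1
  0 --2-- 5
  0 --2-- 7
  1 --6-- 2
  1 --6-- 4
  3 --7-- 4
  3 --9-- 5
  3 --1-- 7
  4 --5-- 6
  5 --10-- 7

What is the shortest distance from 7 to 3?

Using Dijkstra's algorithm from vertex 7:
Shortest path: 7 -> 3
Total weight: 1 = 1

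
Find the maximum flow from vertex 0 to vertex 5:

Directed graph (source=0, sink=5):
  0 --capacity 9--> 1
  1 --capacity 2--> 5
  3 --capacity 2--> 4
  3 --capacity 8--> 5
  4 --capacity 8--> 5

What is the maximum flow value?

Computing max flow:
  Flow on (0->1): 2/9
  Flow on (1->5): 2/2
Maximum flow = 2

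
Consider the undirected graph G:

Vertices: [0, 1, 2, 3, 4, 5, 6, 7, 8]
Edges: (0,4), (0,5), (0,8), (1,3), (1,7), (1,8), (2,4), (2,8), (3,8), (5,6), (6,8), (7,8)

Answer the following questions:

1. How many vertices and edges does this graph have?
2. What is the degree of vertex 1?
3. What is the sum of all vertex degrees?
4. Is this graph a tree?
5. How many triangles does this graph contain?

Count: 9 vertices, 12 edges.
Vertex 1 has neighbors [3, 7, 8], degree = 3.
Handshaking lemma: 2 * 12 = 24.
A tree on 9 vertices has 8 edges. This graph has 12 edges (4 extra). Not a tree.
Number of triangles = 2.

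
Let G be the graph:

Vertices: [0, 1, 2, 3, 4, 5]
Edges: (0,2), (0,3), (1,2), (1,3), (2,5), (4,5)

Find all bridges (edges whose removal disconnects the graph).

A bridge is an edge whose removal increases the number of connected components.
Bridges found: (2,5), (4,5)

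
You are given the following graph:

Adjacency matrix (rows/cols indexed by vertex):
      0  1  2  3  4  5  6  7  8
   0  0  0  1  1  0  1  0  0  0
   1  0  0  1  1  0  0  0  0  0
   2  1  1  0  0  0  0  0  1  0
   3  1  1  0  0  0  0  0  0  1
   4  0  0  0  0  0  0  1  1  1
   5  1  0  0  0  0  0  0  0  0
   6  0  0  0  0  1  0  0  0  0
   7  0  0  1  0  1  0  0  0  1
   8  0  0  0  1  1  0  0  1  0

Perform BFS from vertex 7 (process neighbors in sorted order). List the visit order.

BFS from vertex 7 (neighbors processed in ascending order):
Visit order: 7, 2, 4, 8, 0, 1, 6, 3, 5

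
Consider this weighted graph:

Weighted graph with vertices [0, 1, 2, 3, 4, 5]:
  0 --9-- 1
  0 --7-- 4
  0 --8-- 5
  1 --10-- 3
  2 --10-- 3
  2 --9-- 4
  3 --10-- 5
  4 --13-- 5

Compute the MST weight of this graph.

Applying Kruskal's algorithm (sort edges by weight, add if no cycle):
  Add (0,4) w=7
  Add (0,5) w=8
  Add (0,1) w=9
  Add (2,4) w=9
  Add (1,3) w=10
  Skip (2,3) w=10 (creates cycle)
  Skip (3,5) w=10 (creates cycle)
  Skip (4,5) w=13 (creates cycle)
MST weight = 43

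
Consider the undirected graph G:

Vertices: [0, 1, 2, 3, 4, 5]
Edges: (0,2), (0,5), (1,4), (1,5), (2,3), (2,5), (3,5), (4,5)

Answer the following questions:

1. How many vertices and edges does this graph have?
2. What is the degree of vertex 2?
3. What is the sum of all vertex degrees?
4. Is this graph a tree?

Count: 6 vertices, 8 edges.
Vertex 2 has neighbors [0, 3, 5], degree = 3.
Handshaking lemma: 2 * 8 = 16.
A tree on 6 vertices has 5 edges. This graph has 8 edges (3 extra). Not a tree.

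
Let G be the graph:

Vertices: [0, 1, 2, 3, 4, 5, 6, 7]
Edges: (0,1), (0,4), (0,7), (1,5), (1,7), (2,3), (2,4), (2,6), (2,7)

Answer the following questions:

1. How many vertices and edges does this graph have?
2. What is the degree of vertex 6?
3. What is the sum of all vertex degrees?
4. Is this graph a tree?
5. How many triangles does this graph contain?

Count: 8 vertices, 9 edges.
Vertex 6 has neighbors [2], degree = 1.
Handshaking lemma: 2 * 9 = 18.
A tree on 8 vertices has 7 edges. This graph has 9 edges (2 extra). Not a tree.
Number of triangles = 1.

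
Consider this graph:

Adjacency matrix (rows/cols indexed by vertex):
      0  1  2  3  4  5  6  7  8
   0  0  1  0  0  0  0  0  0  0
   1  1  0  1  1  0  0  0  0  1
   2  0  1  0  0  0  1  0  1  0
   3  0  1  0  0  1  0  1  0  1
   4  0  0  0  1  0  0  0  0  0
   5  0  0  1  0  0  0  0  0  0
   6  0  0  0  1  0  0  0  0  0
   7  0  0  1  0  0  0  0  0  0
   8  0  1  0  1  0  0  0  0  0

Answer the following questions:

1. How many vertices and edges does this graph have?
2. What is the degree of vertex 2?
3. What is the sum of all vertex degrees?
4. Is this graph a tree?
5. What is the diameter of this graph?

Count: 9 vertices, 9 edges.
Vertex 2 has neighbors [1, 5, 7], degree = 3.
Handshaking lemma: 2 * 9 = 18.
A tree on 9 vertices has 8 edges. This graph has 9 edges (1 extra). Not a tree.
Diameter (longest shortest path) = 4.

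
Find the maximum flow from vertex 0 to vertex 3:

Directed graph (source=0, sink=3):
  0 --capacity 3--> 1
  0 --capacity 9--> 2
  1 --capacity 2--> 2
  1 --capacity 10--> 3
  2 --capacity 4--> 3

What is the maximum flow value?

Computing max flow:
  Flow on (0->1): 3/3
  Flow on (0->2): 4/9
  Flow on (1->3): 3/10
  Flow on (2->3): 4/4
Maximum flow = 7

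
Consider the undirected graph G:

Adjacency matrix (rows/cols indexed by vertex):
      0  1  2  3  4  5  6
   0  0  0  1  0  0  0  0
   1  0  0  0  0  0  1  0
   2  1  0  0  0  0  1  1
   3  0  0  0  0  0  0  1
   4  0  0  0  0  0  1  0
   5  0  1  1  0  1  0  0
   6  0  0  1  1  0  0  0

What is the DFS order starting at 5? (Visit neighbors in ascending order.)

DFS from vertex 5 (neighbors processed in ascending order):
Visit order: 5, 1, 2, 0, 6, 3, 4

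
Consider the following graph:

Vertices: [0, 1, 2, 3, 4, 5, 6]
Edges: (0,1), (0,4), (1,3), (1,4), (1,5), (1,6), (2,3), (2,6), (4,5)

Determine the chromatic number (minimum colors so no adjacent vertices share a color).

The graph has a maximum clique of size 3 (lower bound on chromatic number).
A valid 3-coloring: {0: 2, 1: 0, 2: 0, 3: 1, 4: 1, 5: 2, 6: 1}.
Chromatic number = 3.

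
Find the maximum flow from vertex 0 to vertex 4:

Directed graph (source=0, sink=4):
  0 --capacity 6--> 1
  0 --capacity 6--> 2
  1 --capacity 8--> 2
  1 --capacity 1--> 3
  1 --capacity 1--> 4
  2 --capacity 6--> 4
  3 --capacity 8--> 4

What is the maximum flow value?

Computing max flow:
  Flow on (0->1): 2/6
  Flow on (0->2): 6/6
  Flow on (1->3): 1/1
  Flow on (1->4): 1/1
  Flow on (2->4): 6/6
  Flow on (3->4): 1/8
Maximum flow = 8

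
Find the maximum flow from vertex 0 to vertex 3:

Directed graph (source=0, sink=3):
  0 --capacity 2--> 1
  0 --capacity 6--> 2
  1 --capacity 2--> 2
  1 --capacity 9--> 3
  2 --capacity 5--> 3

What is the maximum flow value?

Computing max flow:
  Flow on (0->1): 2/2
  Flow on (0->2): 5/6
  Flow on (1->3): 2/9
  Flow on (2->3): 5/5
Maximum flow = 7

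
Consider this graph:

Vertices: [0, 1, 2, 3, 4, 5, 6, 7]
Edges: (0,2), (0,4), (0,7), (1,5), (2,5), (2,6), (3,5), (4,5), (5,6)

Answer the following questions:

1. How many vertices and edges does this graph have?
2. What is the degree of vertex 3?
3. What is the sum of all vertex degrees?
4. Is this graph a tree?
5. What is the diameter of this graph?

Count: 8 vertices, 9 edges.
Vertex 3 has neighbors [5], degree = 1.
Handshaking lemma: 2 * 9 = 18.
A tree on 8 vertices has 7 edges. This graph has 9 edges (2 extra). Not a tree.
Diameter (longest shortest path) = 4.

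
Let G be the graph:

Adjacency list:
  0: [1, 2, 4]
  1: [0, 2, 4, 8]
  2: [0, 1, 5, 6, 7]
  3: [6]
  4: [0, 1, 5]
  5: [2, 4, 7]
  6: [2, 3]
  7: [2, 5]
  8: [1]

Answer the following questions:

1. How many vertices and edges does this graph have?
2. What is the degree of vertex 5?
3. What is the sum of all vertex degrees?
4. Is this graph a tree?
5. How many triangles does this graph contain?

Count: 9 vertices, 12 edges.
Vertex 5 has neighbors [2, 4, 7], degree = 3.
Handshaking lemma: 2 * 12 = 24.
A tree on 9 vertices has 8 edges. This graph has 12 edges (4 extra). Not a tree.
Number of triangles = 3.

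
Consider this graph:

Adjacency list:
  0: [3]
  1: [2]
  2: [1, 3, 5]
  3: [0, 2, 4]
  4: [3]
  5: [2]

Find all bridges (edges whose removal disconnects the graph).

A bridge is an edge whose removal increases the number of connected components.
Bridges found: (0,3), (1,2), (2,3), (2,5), (3,4)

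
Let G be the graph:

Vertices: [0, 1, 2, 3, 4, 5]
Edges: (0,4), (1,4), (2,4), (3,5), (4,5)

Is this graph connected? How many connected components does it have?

Checking connectivity: the graph has 1 connected component(s).
All vertices are reachable from each other. The graph IS connected.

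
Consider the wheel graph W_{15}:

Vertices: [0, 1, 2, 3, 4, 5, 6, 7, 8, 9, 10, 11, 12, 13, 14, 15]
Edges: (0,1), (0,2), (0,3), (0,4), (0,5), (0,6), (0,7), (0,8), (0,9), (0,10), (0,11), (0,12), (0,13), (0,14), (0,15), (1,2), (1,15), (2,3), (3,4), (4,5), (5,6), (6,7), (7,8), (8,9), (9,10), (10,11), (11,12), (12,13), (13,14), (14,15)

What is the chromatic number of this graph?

W_{15} = C_{15} plus a hub adjacent to every cycle vertex.
The outer cycle needs 3 colors (odd cycle); the hub is adjacent to all of them so needs a fresh color.
Chromatic number = 3 + 1 = 4.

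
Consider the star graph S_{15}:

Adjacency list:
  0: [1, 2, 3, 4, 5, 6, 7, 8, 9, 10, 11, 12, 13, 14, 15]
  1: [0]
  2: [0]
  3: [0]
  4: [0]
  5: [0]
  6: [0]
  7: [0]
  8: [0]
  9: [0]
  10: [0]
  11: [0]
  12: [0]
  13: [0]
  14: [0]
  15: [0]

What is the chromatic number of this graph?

S_{15} has one hub adjacent to 15 leaves; leaves are pairwise non-adjacent.
Color the hub 0 and every leaf 1.
Chromatic number = 2.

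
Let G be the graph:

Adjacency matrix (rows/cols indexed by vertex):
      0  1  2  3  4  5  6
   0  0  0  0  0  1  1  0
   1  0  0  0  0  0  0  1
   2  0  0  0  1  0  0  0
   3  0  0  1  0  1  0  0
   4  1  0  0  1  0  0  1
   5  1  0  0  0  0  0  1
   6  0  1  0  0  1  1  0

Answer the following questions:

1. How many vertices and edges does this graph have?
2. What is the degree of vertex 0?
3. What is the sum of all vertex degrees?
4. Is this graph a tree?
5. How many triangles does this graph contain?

Count: 7 vertices, 7 edges.
Vertex 0 has neighbors [4, 5], degree = 2.
Handshaking lemma: 2 * 7 = 14.
A tree on 7 vertices has 6 edges. This graph has 7 edges (1 extra). Not a tree.
Number of triangles = 0.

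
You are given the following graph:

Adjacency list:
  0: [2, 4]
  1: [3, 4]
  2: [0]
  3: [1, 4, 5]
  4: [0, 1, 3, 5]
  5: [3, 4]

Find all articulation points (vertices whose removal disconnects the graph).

An articulation point is a vertex whose removal disconnects the graph.
Articulation points: [0, 4]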